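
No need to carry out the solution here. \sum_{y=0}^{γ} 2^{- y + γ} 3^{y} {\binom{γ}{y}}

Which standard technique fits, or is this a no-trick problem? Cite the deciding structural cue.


Verdict: the binomial theorem — binomial coefficients against complementary powers of 3 and 2: recognize the binomial expansion and resum.


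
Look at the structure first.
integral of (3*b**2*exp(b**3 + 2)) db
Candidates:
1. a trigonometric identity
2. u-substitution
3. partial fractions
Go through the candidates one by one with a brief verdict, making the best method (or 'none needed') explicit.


Technique: u-substitution — everything non-trivial happens through the inner expression b**3 + 2, and its derivative accounts for the remaining factor up to a constant, so set u = b**3 + 2.
- a trigonometric identity — there is no trigonometric structure at all — the integrand carries no sine or cosine to rewrite.
- u-substitution — a fit — the right tool for this form.
- partial fractions: there is no rational-function structure to decompose.


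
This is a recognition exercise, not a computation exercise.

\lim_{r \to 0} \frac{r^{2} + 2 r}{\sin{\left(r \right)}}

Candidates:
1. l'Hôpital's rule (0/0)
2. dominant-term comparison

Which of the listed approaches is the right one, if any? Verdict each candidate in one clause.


Verdict: l'Hôpital's rule (0/0) — plug in 0: top and bottom both hit zero, so differentiate each and retry. A local series expansion at the point resolves it as well; the rule is the packaged version of that step.
- l'Hôpital's rule (0/0) — a fit — the right tool for this form.
- dominant-term comparison — no dominant-degree comparison decides it.


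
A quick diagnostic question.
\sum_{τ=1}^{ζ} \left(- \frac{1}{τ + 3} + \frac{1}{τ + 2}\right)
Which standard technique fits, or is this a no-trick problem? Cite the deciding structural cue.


Technique: telescoping — difference-of-shifts structure (each term adds \frac{1}{τ + 2}, then subtracts its one-index-advanced value, which the following term adds back) leaves only the first and last pieces standing.


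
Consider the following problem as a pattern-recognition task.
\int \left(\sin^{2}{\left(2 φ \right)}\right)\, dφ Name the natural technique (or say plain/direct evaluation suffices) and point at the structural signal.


Technique: a trigonometric identity — \sin^{2}{\left(2 φ \right)} is an even power — the power-reduction identity rewrites it into first-degree cosines.


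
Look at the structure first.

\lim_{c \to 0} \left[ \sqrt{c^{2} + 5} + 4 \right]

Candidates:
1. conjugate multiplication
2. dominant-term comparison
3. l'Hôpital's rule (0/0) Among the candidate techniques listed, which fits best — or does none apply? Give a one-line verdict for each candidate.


Best approach: no special technique — the expression is continuous at 0 — substitute and evaluate; no indeterminate form appears.
- conjugate multiplication — no divergent radical difference is present for a conjugate pair to cancel.
- dominant-term comparison: leading-power comparison does not apply to this form.
- l'Hôpital's rule (0/0): substituting the point produces a determinate value, not a 0 over 0 clash.


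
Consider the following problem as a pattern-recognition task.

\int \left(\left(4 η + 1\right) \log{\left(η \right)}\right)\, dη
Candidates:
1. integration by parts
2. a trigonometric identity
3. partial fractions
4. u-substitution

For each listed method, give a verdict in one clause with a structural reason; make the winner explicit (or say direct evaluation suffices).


Diagnosis: integration by parts — take \log{\left(η \right)} as the piece to differentiate: what remains is a power-rule integral in disguise.
- integration by parts — applicable, and directly so.
- a trigonometric identity — with no trigonometric functions present, identity rewriting has no target.
- partial fractions: there is no rational-function structure to decompose.
- u-substitution: no subexpression of the integrand pairs with its own derivative as a factor — individual terms may offer their own substitutions, but any change of variable covering the whole integral would have to be constructed from outside the expression.


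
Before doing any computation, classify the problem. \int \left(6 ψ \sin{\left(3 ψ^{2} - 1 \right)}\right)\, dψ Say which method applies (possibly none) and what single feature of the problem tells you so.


Method: u-substitution — 6 ψ matches the derivative of 3 ψ^{2} - 1 up to a constant; with u = 3 ψ^{2} - 1 the whole integrand folds into a function of u alone.


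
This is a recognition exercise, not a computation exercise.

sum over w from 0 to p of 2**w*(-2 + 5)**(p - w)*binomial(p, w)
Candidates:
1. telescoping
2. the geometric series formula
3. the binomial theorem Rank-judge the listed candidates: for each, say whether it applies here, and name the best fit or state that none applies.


Technique: the binomial theorem — terms weighting binomial(p, w) against matched powers of 2 and (-2 + 5) reassemble into (2 + (-2 + 5))^p by the binomial theorem.
- telescoping — the summand is not presented as a shifted difference — a telescoping rewrite may exist, but the displayed structure does not offer one.
- the geometric series formula: the term-to-term ratio drifts with the index — the one thing the geometric formula cannot absorb.
- the binomial theorem: a fit — the right tool for this form.


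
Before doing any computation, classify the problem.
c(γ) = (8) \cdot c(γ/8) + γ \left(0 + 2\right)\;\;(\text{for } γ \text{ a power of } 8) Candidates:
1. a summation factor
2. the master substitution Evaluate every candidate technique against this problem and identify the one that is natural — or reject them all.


Verdict: the master substitution — the argument contracts 8-fold per step: reindex γ exponentially and solve the linear recurrence in the new index.
- a summation factor — the recursion divides its index rather than shifting it — there is no previous-term chain for a summation factor to telescope.
- the master substitution: yes, a natural case for it.


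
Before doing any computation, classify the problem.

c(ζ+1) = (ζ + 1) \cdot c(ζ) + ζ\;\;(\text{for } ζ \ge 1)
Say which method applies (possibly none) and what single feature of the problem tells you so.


Technique: a summation factor — normalize by the running product of ζ + 1: the left side becomes a difference, and differences sum.


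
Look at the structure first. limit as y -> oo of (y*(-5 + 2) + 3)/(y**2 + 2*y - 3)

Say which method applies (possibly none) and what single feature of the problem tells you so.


Method: dominant-term comparison — as y grows, only the highest-degree terms matter — compare leading terms and read the limit off. l'Hôpital's at-infinity variant applies to the expression viewed as a single quotient; the leading-term comparison is the direct route.


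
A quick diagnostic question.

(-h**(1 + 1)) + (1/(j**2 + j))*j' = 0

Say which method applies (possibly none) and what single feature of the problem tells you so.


Diagnosis: separation of variables — one side of the product carries the independent variable, the other the unknown — the textbook separation shape. A Bernoulli rewrite would carry it as the equation stands — separating the variables needs no rearrangement either.


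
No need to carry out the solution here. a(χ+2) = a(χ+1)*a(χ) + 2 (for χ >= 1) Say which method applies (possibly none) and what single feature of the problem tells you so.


Technique: no special technique — the sequence value feeds back through itself nonlinearly — linear superposition fails, and every superposition-based closed form fails with it.


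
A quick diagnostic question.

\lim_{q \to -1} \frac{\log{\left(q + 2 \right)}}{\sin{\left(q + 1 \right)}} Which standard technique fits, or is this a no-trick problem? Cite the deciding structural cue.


Method: l'Hôpital's rule (0/0) — numerator and denominator both vanish at -1 — a genuine 0/0 form, which is exactly when l'Hôpital applies. The standard small-argument limits would also carry it; the rule is the systematic route.


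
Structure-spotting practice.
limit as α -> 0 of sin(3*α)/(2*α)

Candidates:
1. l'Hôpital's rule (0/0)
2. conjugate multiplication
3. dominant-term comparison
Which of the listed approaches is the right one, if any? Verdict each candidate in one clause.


Diagnosis: l'Hôpital's rule (0/0) — substituting 0 gives 0 over 0; differentiate top and bottom once and re-evaluate. The standard small-argument limits would also carry it; the rule is the systematic route.
- l'Hôpital's rule (0/0): applicable, and directly so.
- conjugate multiplication: there is no infinity-minus-infinity radical difference to rationalize.
- dominant-term comparison — no dominant-degree comparison decides it.


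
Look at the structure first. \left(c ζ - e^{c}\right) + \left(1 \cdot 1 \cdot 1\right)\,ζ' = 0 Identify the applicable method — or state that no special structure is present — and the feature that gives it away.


Diagnosis: a linear integrating factor — ζ appears only to the first power with coefficient c — the classic integrating-factor setup.


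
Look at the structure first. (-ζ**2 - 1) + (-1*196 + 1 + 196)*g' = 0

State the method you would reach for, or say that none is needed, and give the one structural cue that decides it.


Diagnosis: no special technique — the slope is a pure function of ζ; integrate both sides and be done.


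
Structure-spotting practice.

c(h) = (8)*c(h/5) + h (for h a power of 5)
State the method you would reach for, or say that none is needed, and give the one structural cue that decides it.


Verdict: the master substitution — the call at h/5 makes this multiplicative recursion; the master-style substitution converts it to additive.


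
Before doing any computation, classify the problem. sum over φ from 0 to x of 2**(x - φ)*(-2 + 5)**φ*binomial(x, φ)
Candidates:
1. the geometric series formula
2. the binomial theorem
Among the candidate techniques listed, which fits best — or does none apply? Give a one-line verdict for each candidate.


Verdict: the binomial theorem — binomial coefficients against complementary powers of (-2 + 5) and 2: recognize the binomial expansion and resum.
- the geometric series formula — the ratio of consecutive terms depends on the index.
- the binomial theorem: applicable, and directly so.


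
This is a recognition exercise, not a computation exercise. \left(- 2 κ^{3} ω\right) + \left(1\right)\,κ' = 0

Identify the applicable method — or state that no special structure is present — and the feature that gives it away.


Best approach: separation of variables — solved for the derivative, the right side splits multiplicatively into a function of each variable alone — divide and integrate each side.


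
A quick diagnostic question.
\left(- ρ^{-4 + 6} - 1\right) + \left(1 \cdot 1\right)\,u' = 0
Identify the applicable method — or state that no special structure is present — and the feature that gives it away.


Best approach: no special technique — the slope is a function of ρ alone, so integrate both sides directly.


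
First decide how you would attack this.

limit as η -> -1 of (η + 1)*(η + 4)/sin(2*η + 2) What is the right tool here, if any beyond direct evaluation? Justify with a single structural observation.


Technique: l'Hôpital's rule (0/0) — the 0/0 form at -1 is the signature situation for l'Hôpital's rule. Known elementary limits would finish this too — the rule just bypasses the case analysis.


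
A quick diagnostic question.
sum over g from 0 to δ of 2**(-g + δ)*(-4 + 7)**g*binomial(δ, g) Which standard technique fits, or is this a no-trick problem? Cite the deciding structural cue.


Method: the binomial theorem — binomial(δ, g) weighting matched powers of (-4 + 7) and 2 is the expanded form of ((-4 + 7) + 2)^δ — fold it back up.


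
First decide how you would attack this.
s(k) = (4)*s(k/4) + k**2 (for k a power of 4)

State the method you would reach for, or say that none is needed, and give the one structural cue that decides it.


Diagnosis: the master substitution — treat m = log base 4 of k as the new clock: one recursion step advances m by one while k scales by 4.


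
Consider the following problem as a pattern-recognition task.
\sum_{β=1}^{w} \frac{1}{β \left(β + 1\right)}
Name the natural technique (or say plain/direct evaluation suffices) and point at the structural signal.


Method: telescoping — \frac{1}{β \left(β + 1\right)} is a collapsed telescope: expand it into simple fractions to see the cancellation.


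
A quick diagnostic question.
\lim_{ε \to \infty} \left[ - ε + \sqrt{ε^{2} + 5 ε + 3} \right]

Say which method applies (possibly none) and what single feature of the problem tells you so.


Method: conjugate multiplication — the ∞ − ∞ radical form is the exact trigger for the conjugate maneuver.


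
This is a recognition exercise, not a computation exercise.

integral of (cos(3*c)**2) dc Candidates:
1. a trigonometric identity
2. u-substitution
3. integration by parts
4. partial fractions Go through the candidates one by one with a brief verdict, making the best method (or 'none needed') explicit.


Method: a trigonometric identity — cos(3*c)**2 is an even power — the power-reduction identity rewrites it into first-degree cosines.
- a trigonometric identity: a fit — the right tool for this form.
- u-substitution: no subexpression of the integrand pairs with its own derivative as a factor — individual terms may offer their own substitutions, but any change of variable covering the whole integral would have to be constructed from outside the expression.
- integration by parts: not the natural route: no polynomial-kernel product appears — a recursive parts reduction of the trigonometric product exists, but the identity rewrite is direct.
- partial fractions: the expression is not a ratio of polynomials that decomposes further.


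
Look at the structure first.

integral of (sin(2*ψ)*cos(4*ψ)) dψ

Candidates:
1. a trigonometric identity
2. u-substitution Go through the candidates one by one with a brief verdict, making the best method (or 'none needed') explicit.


Diagnosis: a trigonometric identity — split sin(2*ψ)*cos(4*ψ) with the angle-addition identities: the resulting sum integrates term by term.
- a trigonometric identity: yes — fits the structure here.
- u-substitution — no subexpression of the integrand pairs with its own derivative as a factor — individual terms may offer their own substitutions, but any change of variable covering the whole integral would have to be constructed from outside the expression.


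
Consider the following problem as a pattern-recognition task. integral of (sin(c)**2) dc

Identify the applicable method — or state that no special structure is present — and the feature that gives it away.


Best approach: a trigonometric identity — sin(c)**2 is the textbook power-reduction case — identities first, antiderivatives second.


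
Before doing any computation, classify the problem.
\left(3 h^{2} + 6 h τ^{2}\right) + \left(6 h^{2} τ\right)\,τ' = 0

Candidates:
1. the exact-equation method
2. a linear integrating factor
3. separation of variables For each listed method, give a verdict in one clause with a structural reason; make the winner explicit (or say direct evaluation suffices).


Technique: the exact-equation method — checking ∂/∂τ of 3 h^{2} + 6 h τ^{2} against ∂/∂h of 6 h^{2} τ: they match — the equation is exact as it stands.
- the exact-equation method: applicable, and directly so.
- a linear integrating factor — the unknown enters nonlinearly (through a power, a denominator, or a transcendental function), which the linear integrating-factor recipe cannot absorb as-is — any repair would come from a preliminary substitution, not the factor.
- separation of variables: the two dependences do not factor apart.


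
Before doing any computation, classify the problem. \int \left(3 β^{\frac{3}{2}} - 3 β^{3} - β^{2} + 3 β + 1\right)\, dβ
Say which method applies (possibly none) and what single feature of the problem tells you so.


Diagnosis: no special technique — a term-by-term power-rule job in β; no substitution or rearrangement earns its keep here.


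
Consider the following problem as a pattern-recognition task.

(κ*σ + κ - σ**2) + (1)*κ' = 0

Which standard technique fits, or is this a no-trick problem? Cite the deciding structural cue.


Technique: a linear integrating factor — linear in the unknown with genuine forcing: multiply through by the exponential of the integrated coefficient and the left side closes into one derivative.


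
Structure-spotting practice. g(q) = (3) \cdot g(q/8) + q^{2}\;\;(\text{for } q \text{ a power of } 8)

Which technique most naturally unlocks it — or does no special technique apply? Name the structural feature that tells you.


Best approach: the master substitution — treat m = log base 8 of q as the new clock: one recursion step advances m by one while q scales by 8.


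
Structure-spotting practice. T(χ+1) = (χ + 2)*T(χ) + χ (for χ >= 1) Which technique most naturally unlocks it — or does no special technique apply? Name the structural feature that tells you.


Method: a summation factor — it is first-order linear but the coefficient χ + 2 depends on the index, so multiply through by a summation factor to telescope it.


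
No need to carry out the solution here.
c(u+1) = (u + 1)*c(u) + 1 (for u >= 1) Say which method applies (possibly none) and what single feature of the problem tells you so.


Diagnosis: a summation factor — rescale the sequence by the product of the weights u + 1 so far — the recurrence collapses to a plain running sum.


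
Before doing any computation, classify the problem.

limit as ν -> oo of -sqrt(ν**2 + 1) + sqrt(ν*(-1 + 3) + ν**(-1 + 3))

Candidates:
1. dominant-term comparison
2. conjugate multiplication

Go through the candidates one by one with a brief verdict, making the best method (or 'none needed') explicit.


Diagnosis: conjugate multiplication — neither sqrt(ν*(-1 + 3) + ν**(-1 + 3)) nor sqrt(ν**2 + 1) converges alone, so rewrite their difference as a conjugate-rationalized quotient first.
- dominant-term comparison: leading-power comparison does not apply to this form.
- conjugate multiplication — applies; the problem has the shape this method handles.


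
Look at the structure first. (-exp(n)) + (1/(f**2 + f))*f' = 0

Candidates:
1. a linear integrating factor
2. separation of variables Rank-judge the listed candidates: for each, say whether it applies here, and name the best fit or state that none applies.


Method: separation of variables — solved for the derivative, the right side splits multiplicatively into a function of each variable alone — divide and integrate each side. This doubles as a Bernoulli equation in the unknown as written; dividing and integrating works on it directly.
- a linear integrating factor — a nonlinear term in the unknown puts this outside the integrating-factor template.
- separation of variables — a fit — the right tool for this form.


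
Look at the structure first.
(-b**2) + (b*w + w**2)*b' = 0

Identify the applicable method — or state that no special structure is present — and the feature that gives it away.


Technique: the homogeneous substitution — the slope's numerator and denominator have matching total degree, so it depends only on b/w and the ratio substitution collapses it. A Bernoulli substitution after rearrangement (possibly exchanging dependent and independent variable) is a fair alternative; the homogeneous route works on the equation as it stands.


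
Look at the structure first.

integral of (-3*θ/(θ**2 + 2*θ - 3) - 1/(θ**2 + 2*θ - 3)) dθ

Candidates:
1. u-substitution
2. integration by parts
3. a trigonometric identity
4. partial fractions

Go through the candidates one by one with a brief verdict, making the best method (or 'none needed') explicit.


Technique: partial fractions — break θ**2 + 2*θ - 3 into its roots and the integral splits into logarithm-sized bites.
- u-substitution — no subexpression of the integrand serves as a whole-integral substitution inner — individual terms may offer their own, but none carries its derivative as a factor of the full integrand; a working change of variable would have to be constructed from outside the expression.
- integration by parts: the nonconstant-polynomial-times-standard-kernel pattern (an exp, sine, cosine, or logarithm partner) is absent.
- a trigonometric identity: there is no trigonometric structure at all — the integrand carries no sine or cosine to rewrite.
- partial fractions: applicable, and directly so.


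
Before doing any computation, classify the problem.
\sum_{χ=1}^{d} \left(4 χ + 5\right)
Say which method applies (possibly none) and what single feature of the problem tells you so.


Technique: no special technique — the summand is a plain polynomial in χ (expanding first if it arrives factored); standard power-sum formulas evaluate it term by term.


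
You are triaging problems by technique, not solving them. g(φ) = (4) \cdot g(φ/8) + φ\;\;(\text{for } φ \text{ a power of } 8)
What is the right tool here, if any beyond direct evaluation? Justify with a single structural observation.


Diagnosis: the master substitution — the argument contracts 8-fold per step: reindex φ exponentially and solve the linear recurrence in the new index.


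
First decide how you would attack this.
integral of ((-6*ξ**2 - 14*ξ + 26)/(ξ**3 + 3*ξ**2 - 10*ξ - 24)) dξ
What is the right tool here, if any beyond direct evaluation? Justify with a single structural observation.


Verdict: partial fractions — rational integrand, reducible denominator ξ**3 + 3*ξ**2 - 10*ξ - 24: decompose first, integrate second.


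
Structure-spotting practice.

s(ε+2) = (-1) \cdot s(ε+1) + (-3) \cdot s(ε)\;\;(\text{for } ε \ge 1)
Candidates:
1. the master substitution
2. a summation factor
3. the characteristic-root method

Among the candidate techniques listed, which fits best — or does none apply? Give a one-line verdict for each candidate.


Method: the characteristic-root method — no index-dependence in the weights and nothing inhomogeneous: classic characteristic-equation setup.
- the master substitution — the recursive argument is a shift of the index, not a fixed fraction of it.
- a summation factor — the recurrence reaches back more than one step, outside the first-order family a summation factor normalizes.
- the characteristic-root method: applies; the problem has the shape this method handles.


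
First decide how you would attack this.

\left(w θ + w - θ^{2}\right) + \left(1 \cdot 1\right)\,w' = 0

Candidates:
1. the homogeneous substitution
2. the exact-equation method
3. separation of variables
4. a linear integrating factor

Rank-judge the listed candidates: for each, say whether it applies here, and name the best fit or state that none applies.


Method: a linear integrating factor — the unknown enters only to the first power against a nonzero forcing term — the integrating-factor template applies directly.
- the homogeneous substitution: the slope does not depend on the ratio of the variables alone.
- the exact-equation method — the mixed-partials test fails on this split — it is not an exact differential as presented.
- separation of variables — no algebra isolates the independent variable on one side and the unknown on the other.
- a linear integrating factor — yes, a natural case for it.


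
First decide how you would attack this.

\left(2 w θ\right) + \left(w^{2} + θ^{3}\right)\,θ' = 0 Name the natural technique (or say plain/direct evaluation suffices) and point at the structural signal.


Verdict: the exact-equation method — d/dθ of 2 w θ equals d/dw of w^{2} + θ^{3}: the form is a total differential of one potential — integrate it exactly.


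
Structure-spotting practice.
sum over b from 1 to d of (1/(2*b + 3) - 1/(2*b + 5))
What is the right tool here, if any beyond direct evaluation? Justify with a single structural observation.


Verdict: telescoping — write out three consecutive terms and watch the interior cancel: the advanced copy one term subtracts reappears as the very next term's leading piece, pair after pair.


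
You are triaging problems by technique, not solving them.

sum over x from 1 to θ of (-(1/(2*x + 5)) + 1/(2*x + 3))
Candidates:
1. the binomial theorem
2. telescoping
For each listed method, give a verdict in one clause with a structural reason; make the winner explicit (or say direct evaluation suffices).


Diagnosis: telescoping — each term adds 1/(2*x + 3) and subtracts the same expression advanced one index; that subtracted piece cancels against the next term's added copy — only the boundary terms survive.
- the binomial theorem: the terms do not reassemble into a binomial power.
- telescoping — applies; the problem has the shape this method handles.


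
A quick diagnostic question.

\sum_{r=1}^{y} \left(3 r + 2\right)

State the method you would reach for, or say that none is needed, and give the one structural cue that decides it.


Diagnosis: no special technique — nothing telescopes and nothing is geometric; polynomial terms in r sum term by term.


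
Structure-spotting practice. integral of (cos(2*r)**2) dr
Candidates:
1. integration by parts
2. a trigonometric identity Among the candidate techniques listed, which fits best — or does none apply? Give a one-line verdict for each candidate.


Diagnosis: a trigonometric identity — cos(2*r)**2 carries an even exponent — trade it for double-angle cosines before integrating.
- integration by parts: not the natural route: no polynomial-kernel product appears — a recursive parts reduction of the trigonometric product exists, but the identity rewrite is direct.
- a trigonometric identity: yes, a natural case for it.


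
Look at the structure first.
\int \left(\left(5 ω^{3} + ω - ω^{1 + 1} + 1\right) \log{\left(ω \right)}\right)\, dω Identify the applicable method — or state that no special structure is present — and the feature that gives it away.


Method: integration by parts — take \log{\left(ω \right)} as the piece to differentiate: what remains is a power-rule integral in disguise.


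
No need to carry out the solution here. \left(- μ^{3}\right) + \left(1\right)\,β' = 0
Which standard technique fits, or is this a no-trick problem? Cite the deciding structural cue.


Best approach: no special technique — solved for the derivative, β never appears on the right — this is a direct integration in μ, not a differential-equations problem at heart.


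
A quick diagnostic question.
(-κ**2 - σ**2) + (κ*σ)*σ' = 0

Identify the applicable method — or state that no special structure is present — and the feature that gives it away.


Technique: the homogeneous substitution — solved for the derivative, the right side is unchanged under scaling κ and σ together — it depends only on the ratio σ/κ, so substitute a single ratio variable. This doubles as a Bernoulli equation in the unknown as written; the homogeneous route needs no setup at all.


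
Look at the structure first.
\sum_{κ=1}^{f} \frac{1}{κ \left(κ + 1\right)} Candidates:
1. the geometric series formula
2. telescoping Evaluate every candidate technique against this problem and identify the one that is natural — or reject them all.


Method: telescoping — split \frac{1}{κ \left(κ + 1\right)} by partial fractions and the pieces are one function at shifted arguments — interior terms cancel.
- the geometric series formula — no single multiplier carries one term to the next throughout the sum.
- telescoping — a fit — the right tool for this form.


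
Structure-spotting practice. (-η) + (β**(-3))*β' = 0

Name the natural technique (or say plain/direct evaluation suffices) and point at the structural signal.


Diagnosis: separation of variables — solved for the derivative, the right side splits multiplicatively into a function of each variable alone — divide and integrate each side. An exactness check succeeds on this form as well — separation and the potential function arrive at the same answer, separation more directly.


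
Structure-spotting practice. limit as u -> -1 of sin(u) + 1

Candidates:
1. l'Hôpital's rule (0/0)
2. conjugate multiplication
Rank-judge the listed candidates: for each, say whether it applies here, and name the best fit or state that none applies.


Method: no special technique — nothing blocks direct substitution at -1: plug in and finish.
- l'Hôpital's rule (0/0): substituting the point gives a finite value outright — there is no indeterminate clash to repair.
- conjugate multiplication: multiplying by a conjugate would not remove any indeterminacy here.


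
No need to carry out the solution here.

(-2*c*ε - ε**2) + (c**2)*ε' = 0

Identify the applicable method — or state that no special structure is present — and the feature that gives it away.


Technique: the homogeneous substitution — the slope's numerator and denominator have matching total degree, so it depends only on ε/c and the ratio substitution collapses it. Rearranged, this also fits the Bernoulli template directly; the homogeneous substitution reads the structure without the rearrangement.


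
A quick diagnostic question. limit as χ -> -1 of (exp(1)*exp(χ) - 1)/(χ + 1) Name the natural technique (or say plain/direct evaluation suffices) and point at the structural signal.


Verdict: l'Hôpital's rule (0/0) — substituting -1 gives 0 over 0; differentiate top and bottom once and re-evaluate. A first-order expansion at the point is an equally standard path; the rule packages it.


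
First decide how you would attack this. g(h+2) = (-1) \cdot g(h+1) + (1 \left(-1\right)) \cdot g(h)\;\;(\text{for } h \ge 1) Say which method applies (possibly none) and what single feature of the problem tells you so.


Diagnosis: the characteristic-root method — fixed numeric weights on consecutive terms and no forcing term added: the root method in its home territory.


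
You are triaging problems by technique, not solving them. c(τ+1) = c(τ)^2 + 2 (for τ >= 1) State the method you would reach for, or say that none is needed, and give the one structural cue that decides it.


Technique: no special technique — the update rule curves (it is not linear in the unknown sequence), so no superposition-based closed form attaches — iterate or study it directly.


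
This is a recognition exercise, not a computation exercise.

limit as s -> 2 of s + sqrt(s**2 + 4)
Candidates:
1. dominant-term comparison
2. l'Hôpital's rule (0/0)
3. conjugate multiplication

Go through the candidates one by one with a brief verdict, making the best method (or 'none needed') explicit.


Technique: no special technique — the expression is continuous at the evaluation point — substitute directly; no indeterminate form appears.
- dominant-term comparison: this is not a rational comparison of growth rates at infinity.
- l'Hôpital's rule (0/0): substituting the point gives a finite value outright — there is no indeterminate clash to repair.
- conjugate multiplication: rationalization has no target — no divergent radical difference appears.


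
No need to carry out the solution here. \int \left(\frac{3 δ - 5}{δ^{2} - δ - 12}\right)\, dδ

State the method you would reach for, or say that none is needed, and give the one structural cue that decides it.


Verdict: partial fractions — rational integrand, reducible denominator δ^{2} - δ - 12: decompose first, integrate second.


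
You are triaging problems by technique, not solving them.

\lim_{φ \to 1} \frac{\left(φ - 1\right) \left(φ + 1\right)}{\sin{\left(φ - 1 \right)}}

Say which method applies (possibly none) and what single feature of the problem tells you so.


Diagnosis: l'Hôpital's rule (0/0) — plug in 1: top and bottom both hit zero, so differentiate each and retry. One could equally expand both pieces locally and compare leading terms; the rule does that in one stroke.


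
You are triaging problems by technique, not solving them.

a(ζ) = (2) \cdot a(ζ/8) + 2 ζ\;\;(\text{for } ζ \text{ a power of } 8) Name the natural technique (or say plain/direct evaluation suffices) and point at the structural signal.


Verdict: the master substitution — the argument contracts 8-fold per step: reindex ζ exponentially and solve the linear recurrence in the new index.


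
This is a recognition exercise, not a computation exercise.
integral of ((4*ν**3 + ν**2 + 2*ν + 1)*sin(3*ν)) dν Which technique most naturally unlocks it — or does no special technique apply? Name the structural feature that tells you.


Technique: integration by parts — a polynomial factor 4*ν**3 + ν**2 + 2*ν + 1 multiplies sin(3*ν); differentiating 4*ν**3 + ν**2 + 2*ν + 1 lowers its degree while sin(3*ν) integrates cleanly, so parts wins.


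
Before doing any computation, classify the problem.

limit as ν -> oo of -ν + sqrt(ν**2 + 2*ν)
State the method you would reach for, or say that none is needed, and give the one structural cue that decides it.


Diagnosis: conjugate multiplication — infinity minus infinity with a radical in play — multiply by the conjugate so the divergences of sqrt(ν**2 + 2*ν) and ν annihilate.


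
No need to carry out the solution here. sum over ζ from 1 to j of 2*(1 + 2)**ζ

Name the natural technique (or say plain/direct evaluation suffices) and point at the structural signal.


Technique: the geometric series formula — consecutive terms stand in a fixed index-free ratio — the geometric sum formula closes it.


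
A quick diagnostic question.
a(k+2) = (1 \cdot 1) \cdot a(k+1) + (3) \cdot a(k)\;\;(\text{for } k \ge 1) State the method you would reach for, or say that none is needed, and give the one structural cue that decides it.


Method: the characteristic-root method — try a geometric ansatz r^k: constant coefficients turn the recurrence into one polynomial equation in r.


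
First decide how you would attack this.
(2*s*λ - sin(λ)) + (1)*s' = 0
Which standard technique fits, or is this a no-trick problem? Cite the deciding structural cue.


Diagnosis: a linear integrating factor — the unknown enters only to the first power against a nonzero forcing term — the integrating-factor template applies directly.


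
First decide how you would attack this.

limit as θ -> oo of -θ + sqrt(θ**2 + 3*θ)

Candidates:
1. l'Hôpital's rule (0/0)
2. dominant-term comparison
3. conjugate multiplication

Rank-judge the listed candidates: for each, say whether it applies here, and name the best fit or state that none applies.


Diagnosis: conjugate multiplication — this difference gives up after one conjugate multiplication — the radical structure cancels against its conjugate.
- l'Hôpital's rule (0/0) — no quotient structure at all: the clash is ∞ minus ∞, which rationalizing converts into a tractable ratio.
- dominant-term comparison — no dominant-degree comparison decides it.
- conjugate multiplication: yes — fits the structure here.


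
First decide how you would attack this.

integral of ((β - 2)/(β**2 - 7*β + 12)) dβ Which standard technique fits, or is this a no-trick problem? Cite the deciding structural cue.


Method: partial fractions — the integrand is a proper rational function and its denominator β**2 - 7*β + 12 factors into distinct pieces, so it splits into simple fractions.


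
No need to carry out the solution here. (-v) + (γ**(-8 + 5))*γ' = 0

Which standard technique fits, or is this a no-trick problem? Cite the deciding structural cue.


Diagnosis: separation of variables — one side of the product carries the independent variable, the other the unknown — the textbook separation shape. The equation is exact as it stands too — a potential function exists — though separation reads the split structure directly.


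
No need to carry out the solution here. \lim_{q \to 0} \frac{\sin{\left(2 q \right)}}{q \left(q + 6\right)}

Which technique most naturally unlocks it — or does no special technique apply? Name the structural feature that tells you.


Technique: l'Hôpital's rule (0/0) — both numerator and denominator vanish at 0: the genuine 0/0 indeterminate that l'Hôpital exists for. A local series expansion at the point resolves it as well; the rule is the packaged version of that step.


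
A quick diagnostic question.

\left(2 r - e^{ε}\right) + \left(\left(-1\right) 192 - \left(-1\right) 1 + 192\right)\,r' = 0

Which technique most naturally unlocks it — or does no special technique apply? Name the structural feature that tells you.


Verdict: a linear integrating factor — r appears only to the first power with coefficient 2 — the classic integrating-factor setup.


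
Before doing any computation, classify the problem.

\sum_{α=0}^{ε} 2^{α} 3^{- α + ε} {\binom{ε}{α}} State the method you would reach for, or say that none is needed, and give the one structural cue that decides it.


Best approach: the binomial theorem — the binomial coefficients weight matched powers of 2 and 3, which is exactly the expansion of a binomial power.


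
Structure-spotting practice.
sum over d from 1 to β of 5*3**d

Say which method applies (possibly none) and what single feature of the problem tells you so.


Technique: the geometric series formula — the ratio of consecutive terms is the constant 3, independent of the index — a geometric sum.


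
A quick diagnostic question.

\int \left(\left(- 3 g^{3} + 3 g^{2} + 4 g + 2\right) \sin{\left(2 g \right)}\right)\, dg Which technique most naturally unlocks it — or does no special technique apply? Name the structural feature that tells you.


Method: integration by parts — differentiate - 3 g^{3} + 3 g^{2} + 4 g + 2, integrate \sin{\left(2 g \right)}: each pass lowers the polynomial degree, so parts terminates.


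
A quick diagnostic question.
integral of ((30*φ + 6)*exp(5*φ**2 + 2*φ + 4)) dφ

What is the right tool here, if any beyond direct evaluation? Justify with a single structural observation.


Diagnosis: u-substitution — the only nontrivial dependence routes through 5*φ**2 + 2*φ + 4, whose derivative supplies the leftover factor up to a constant multiple — u = 5*φ**2 + 2*φ + 4 flattens it.


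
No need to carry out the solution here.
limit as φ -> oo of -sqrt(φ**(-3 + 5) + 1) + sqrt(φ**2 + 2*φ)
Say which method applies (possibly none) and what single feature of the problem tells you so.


Technique: conjugate multiplication — this difference gives up after one conjugate multiplication — the radical structure cancels against its conjugate.


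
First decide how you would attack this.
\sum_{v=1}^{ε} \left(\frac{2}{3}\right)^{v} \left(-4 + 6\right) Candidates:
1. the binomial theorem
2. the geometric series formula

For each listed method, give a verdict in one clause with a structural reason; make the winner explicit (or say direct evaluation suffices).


Verdict: the geometric series formula — each term is \frac{2}{3} times the previous one, so the geometric-series formula applies directly.
- the binomial theorem: no binomial coefficients pair with matched powers.
- the geometric series formula: yes — fits the structure here.


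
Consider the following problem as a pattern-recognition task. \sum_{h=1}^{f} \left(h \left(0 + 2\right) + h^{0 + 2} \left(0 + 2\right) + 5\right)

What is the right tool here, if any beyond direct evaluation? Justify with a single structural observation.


Verdict: no special technique — every summand is a constant multiple of a power of h — apply the standard power-sum identities one degree at a time.
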